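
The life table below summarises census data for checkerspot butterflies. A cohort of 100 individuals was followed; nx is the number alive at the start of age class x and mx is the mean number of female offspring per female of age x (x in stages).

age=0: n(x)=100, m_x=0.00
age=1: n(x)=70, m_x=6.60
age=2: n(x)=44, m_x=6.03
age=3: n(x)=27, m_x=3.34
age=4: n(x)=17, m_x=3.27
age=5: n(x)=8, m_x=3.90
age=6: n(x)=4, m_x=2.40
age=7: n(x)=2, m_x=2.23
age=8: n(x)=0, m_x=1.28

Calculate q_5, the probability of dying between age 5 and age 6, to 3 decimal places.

0.500

lx = nx/n0 = nx/100: 1, 0.7, 0.44, 0.27, 0.17, 0.08, 0.04, 0.02, 0
q_5 = (l_5 − l_6) / l_5 = (0.08 − 0.04) / 0.08
     = 0.04 / 0.08 = 0.5 → 0.500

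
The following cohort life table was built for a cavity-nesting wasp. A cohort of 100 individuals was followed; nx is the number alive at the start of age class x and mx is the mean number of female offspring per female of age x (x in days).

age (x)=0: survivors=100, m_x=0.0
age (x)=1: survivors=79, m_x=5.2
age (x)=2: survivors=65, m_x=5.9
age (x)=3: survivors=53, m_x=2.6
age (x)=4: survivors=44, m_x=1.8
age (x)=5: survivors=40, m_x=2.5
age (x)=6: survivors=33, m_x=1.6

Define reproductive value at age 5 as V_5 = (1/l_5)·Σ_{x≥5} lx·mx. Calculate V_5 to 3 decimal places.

lx = nx/n0 = nx/100: 1, 0.79, 0.65, 0.53, 0.44, 0.4, 0.33
lx·mx for x ≥ 5: 1, 0.528 → sum = 1.528
V_5 = 1.528 / l_5 = 1.528 / 0.4 = 3.82 → 3.820

3.820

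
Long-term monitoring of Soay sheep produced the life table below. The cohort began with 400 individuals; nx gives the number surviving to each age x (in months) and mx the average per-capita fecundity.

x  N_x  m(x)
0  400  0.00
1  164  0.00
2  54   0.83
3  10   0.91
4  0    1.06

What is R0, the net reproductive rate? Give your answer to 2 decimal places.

lx = nx/n0 = nx/400: 1, 0.41, 0.135, 0.025, 0
lx·mx by age: 0, 0, 0.11205, 0.02275, 0
R0 = Σ lx·mx = 0.1348 → 0.13

0.13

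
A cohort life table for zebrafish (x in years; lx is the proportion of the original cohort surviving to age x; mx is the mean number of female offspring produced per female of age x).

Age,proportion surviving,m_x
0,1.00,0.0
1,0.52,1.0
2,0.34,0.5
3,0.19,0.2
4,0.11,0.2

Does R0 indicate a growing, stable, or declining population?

declining

R0 = Σ lx·mx = 0 + 0.52 + 0.17 + 0.038 + 0.022 = 0.75
R0 < 1, so the population is declining.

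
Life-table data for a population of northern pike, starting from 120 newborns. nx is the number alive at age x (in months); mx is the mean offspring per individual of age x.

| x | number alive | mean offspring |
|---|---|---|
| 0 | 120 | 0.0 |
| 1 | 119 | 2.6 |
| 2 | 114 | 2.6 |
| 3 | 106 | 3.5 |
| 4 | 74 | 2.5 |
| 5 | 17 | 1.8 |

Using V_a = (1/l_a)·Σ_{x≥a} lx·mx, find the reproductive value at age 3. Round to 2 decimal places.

5.53

lx = nx/n0 = nx/120: 1, 0.99167…, 0.95, 0.88333…, 0.61667…, 0.14167…
lx·mx for x ≥ 3: 3.091667…, 1.541667…, 0.255… → sum = 4.888333…
V_3 = 4.888333… / l_3 = 4.888333… / 0.883333… = 5.533962… → 5.53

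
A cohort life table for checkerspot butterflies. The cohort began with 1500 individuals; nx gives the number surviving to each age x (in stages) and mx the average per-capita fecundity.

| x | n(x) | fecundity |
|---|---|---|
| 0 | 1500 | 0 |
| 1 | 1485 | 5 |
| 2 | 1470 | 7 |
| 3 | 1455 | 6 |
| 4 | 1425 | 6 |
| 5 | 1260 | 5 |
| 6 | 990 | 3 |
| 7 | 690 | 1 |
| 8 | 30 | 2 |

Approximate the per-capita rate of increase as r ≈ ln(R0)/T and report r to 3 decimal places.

lx = nx/n0 = nx/1500: 1, 0.99, 0.98, 0.97, 0.95, 0.84, 0.66, 0.46, 0.02
R0 = Σ lx·mx = 0 + 4.95 + 6.86 + 5.82 + 5.7 + 4.2 + 1.98 + 0.46 + 0.04 = 30.01
Σ x·lx·mx = 95.35; T = 95.35/30.01 = 3.17727…
r ≈ ln(R0)/T = ln(30.01)/3.17727… = 1.07058… → 1.071

1.071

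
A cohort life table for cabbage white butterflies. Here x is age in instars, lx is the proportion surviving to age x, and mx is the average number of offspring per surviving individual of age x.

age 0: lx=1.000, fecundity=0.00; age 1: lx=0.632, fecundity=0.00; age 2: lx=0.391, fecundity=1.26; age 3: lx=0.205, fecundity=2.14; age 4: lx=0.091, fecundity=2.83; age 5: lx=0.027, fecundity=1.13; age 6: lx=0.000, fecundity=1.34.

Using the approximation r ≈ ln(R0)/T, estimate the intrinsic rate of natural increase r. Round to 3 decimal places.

0.069

R0 = Σ lx·mx = 0 + 0 + 0.49266 + 0.4387 + 0.25753 + 0.03051 + 0 = 1.2194
Σ x·lx·mx = 3.48409; T = 3.48409/1.2194 = 2.85722…
r ≈ ln(R0)/T = ln(1.2194)/2.85722… = 0.06942… → 0.069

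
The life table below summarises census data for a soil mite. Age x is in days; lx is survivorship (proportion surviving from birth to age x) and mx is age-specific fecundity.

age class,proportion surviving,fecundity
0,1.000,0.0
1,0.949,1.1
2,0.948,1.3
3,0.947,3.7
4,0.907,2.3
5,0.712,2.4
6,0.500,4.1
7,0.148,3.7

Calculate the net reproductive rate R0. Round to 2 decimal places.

12.17

lx·mx by age: 0, 1.0439, 1.2324, 3.5039, 2.0861, 1.7088, 2.05, 0.5476
R0 = Σ lx·mx = 12.1727 → 12.17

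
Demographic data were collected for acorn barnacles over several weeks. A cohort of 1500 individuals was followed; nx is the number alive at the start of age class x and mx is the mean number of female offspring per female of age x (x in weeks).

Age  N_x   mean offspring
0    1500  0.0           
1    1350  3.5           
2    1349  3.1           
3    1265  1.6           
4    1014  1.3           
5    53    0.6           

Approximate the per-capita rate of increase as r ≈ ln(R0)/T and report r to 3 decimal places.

1.050

lx = nx/n0 = nx/1500: 1, 0.9, 0.89933…, 0.84333…, 0.676, 0.03533…
R0 = Σ lx·mx = 0 + 3.15 + 2.78793… + 1.34933… + 0.8788 + 0.0212… = 8.187267…
Σ x·lx·mx = 16.395067…; T = 16.395067…/8.187267… = 2.00251…
r ≈ ln(R0)/T = ln(8.187267…)/2.00251… = 1.04997… → 1.050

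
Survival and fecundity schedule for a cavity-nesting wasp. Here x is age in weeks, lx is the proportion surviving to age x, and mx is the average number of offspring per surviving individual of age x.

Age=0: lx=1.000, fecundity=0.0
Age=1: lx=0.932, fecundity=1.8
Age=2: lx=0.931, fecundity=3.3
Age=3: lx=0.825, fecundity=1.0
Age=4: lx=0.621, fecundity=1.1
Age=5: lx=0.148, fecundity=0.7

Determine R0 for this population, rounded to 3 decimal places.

6.362

lx·mx by age: 0, 1.6776, 3.0723, 0.825, 0.6831, 0.1036
R0 = Σ lx·mx = 6.3616 → 6.362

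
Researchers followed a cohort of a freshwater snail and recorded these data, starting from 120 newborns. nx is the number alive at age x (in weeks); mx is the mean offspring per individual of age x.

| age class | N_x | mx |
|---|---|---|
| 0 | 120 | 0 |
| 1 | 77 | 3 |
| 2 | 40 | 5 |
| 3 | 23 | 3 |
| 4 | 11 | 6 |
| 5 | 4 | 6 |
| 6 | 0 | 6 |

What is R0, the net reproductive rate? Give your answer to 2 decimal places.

4.92

lx = nx/n0 = nx/120: 1, 0.64167…, 0.33333…, 0.19167…, 0.09167…, 0.03333…, 0
lx·mx by age: 0, 1.925…, 1.666667…, 0.575…, 0.55…, 0.2…, 0
R0 = Σ lx·mx = 4.916667… → 4.92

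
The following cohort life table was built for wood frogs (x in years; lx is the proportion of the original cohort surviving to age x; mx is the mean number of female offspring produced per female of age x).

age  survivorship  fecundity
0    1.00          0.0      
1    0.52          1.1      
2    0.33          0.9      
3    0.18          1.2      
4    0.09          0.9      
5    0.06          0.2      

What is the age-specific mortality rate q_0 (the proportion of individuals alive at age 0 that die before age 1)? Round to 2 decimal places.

0.48

q_0 = (l_0 − l_1) / l_0 = (1 − 0.52) / 1
     = 0.48 / 1 = 0.48 → 0.48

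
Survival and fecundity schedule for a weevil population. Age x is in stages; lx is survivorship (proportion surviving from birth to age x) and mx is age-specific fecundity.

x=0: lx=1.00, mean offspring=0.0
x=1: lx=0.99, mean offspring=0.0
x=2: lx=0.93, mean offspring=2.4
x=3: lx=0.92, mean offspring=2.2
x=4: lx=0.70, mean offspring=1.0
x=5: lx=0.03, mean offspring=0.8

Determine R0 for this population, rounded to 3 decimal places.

lx·mx by age: 0, 0, 2.232, 2.024, 0.7, 0.024
R0 = Σ lx·mx = 4.98 → 4.980

4.980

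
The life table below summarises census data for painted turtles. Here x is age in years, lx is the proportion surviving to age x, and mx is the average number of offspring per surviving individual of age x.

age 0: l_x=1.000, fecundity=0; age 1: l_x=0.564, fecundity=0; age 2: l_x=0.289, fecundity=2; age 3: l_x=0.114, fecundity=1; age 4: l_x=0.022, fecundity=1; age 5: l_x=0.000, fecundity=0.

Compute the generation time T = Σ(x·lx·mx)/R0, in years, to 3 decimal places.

lx·mx: 0, 0, 0.578, 0.114, 0.022, 0 → R0 = 0.714
x·lx·mx: 0, 0, 1.156, 0.342, 0.088, 0 → Σ = 1.586
T = 1.586 / 0.714 = 2.221289… → 2.221

2.221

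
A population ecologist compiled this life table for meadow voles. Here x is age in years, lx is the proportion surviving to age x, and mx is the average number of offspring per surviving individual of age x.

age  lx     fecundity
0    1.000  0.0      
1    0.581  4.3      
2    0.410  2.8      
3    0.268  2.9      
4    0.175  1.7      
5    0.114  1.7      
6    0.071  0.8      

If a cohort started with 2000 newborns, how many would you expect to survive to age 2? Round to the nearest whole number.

Expected survivors = N0 · l_2 = 2000 × 0.410 = 820 → 820

820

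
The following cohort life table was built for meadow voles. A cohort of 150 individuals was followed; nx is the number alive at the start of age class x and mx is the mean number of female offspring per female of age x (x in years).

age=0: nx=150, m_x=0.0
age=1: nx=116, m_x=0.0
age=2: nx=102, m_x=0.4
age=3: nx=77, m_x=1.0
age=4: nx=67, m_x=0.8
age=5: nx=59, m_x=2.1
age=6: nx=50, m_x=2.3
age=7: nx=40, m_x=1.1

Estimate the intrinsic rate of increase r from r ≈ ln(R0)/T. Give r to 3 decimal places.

lx = nx/n0 = nx/150: 1, 0.77333…, 0.68, 0.51333…, 0.44667…, 0.39333…, 0.33333…, 0.26667…
R0 = Σ lx·mx = 0 + 0 + 0.272 + 0.51333… + 0.35733… + 0.826… + 0.76667… + 0.29333… = 3.028667…
Σ x·lx·mx = 14.296667…; T = 14.296667…/3.028667… = 4.72045…
r ≈ ln(R0)/T = ln(3.028667…)/4.72045… = 0.23475… → 0.235

0.235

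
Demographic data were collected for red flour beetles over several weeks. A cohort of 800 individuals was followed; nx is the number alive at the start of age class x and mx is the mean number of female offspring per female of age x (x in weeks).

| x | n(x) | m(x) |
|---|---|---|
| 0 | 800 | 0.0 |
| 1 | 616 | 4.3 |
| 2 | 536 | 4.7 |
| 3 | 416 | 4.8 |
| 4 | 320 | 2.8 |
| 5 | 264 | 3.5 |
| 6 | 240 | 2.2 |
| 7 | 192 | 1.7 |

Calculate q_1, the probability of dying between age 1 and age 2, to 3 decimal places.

0.130

lx = nx/n0 = nx/800: 1, 0.77, 0.67, 0.52, 0.4, 0.33, 0.3, 0.24
q_1 = (l_1 − l_2) / l_1 = (0.77 − 0.67) / 0.77
     = 0.1 / 0.77 = 0.12987… → 0.130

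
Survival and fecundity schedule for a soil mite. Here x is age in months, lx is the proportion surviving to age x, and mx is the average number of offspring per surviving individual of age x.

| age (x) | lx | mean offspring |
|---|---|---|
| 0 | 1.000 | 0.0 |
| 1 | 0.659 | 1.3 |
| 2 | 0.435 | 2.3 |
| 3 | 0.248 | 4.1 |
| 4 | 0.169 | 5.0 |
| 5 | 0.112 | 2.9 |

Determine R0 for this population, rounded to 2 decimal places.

lx·mx by age: 0, 0.8567, 1.0005, 1.0168, 0.845, 0.3248
R0 = Σ lx·mx = 4.0438 → 4.04

4.04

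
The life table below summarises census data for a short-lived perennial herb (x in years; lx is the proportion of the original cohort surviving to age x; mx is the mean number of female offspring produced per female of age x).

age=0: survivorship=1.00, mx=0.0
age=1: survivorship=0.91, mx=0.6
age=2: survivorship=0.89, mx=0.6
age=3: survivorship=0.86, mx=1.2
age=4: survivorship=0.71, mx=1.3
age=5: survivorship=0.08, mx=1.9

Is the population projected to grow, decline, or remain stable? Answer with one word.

R0 = Σ lx·mx = 0 + 0.546 + 0.534 + 1.032 + 0.923 + 0.152 = 3.187
R0 > 1, so the population is growing.

growing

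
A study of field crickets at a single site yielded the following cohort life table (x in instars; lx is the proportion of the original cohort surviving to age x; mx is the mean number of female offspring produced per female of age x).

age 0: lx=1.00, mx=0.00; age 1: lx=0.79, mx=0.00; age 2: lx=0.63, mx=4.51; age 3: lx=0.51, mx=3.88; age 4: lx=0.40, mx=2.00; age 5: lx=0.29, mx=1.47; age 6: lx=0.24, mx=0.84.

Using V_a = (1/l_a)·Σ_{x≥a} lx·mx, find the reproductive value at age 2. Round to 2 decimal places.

lx·mx for x ≥ 2: 2.8413, 1.9788, 0.8, 0.4263, 0.2016 → sum = 6.248
V_2 = 6.248 / l_2 = 6.248 / 0.63 = 9.91746… → 9.92

9.92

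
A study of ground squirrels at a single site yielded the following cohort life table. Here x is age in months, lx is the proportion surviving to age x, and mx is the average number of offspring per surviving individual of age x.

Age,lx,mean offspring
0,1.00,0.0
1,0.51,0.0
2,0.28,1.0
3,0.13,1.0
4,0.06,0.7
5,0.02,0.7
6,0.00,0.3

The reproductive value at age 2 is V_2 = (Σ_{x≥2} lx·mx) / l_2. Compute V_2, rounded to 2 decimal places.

lx·mx for x ≥ 2: 0.28, 0.13, 0.042, 0.014, 0 → sum = 0.466
V_2 = 0.466 / l_2 = 0.466 / 0.28 = 1.664286… → 1.66

1.66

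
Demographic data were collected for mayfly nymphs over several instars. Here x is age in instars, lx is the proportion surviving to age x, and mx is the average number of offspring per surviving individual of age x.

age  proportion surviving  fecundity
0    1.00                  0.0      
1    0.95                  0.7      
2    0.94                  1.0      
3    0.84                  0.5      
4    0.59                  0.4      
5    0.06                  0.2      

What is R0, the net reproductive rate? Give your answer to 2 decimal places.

2.27

lx·mx by age: 0, 0.665, 0.94, 0.42, 0.236, 0.012
R0 = Σ lx·mx = 2.273 → 2.27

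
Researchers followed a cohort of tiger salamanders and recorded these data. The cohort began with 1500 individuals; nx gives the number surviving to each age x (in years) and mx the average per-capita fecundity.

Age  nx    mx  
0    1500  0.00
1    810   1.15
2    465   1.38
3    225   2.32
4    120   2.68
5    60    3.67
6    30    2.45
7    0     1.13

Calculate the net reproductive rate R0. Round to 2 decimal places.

lx = nx/n0 = nx/1500: 1, 0.54, 0.31, 0.15, 0.08, 0.04, 0.02, 0
lx·mx by age: 0, 0.621, 0.4278, 0.348, 0.2144, 0.1468, 0.049, 0
R0 = Σ lx·mx = 1.807 → 1.81

1.81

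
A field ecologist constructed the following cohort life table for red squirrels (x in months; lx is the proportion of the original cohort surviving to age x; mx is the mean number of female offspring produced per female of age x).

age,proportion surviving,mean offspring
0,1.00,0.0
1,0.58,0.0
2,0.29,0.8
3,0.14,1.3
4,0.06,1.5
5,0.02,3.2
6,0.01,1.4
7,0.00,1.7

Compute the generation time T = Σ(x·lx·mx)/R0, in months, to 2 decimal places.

3.05

lx·mx: 0, 0, 0.232, 0.182, 0.09, 0.064, 0.014, 0 → R0 = 0.582
x·lx·mx: 0, 0, 0.464, 0.546, 0.36, 0.32, 0.084, 0 → Σ = 1.774
T = 1.774 / 0.582 = 3.04811… → 3.05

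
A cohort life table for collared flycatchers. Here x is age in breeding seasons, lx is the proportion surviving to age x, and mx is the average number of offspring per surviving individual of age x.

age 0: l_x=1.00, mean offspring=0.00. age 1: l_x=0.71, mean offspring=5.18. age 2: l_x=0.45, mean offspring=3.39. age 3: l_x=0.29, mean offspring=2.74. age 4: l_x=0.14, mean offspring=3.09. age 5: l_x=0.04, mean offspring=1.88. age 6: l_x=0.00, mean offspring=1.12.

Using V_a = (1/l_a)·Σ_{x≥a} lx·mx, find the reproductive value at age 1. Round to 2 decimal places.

lx·mx for x ≥ 1: 3.6778, 1.5255, 0.7946, 0.4326, 0.0752, 0 → sum = 6.5057
V_1 = 6.5057 / l_1 = 6.5057 / 0.71 = 9.162958… → 9.16

9.16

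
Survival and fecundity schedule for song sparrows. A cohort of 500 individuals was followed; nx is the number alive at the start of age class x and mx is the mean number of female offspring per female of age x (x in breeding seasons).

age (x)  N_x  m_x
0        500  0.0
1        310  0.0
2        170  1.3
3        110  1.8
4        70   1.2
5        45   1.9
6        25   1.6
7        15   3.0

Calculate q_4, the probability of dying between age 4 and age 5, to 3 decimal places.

lx = nx/n0 = nx/500: 1, 0.62, 0.34, 0.22, 0.14, 0.09, 0.05, 0.03
q_4 = (l_4 − l_5) / l_4 = (0.14 − 0.09) / 0.14
     = 0.05 / 0.14 = 0.357143… → 0.357

0.357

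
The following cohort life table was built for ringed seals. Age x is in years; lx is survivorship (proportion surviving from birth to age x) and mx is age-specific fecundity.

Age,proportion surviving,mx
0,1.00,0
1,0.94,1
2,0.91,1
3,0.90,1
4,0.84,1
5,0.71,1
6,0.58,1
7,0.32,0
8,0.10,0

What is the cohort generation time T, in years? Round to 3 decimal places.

3.248

lx·mx: 0, 0.94, 0.91, 0.9, 0.84, 0.71, 0.58, 0, 0 → R0 = 4.88
x·lx·mx: 0, 0.94, 1.82, 2.7, 3.36, 3.55, 3.48, 0, 0 → Σ = 15.85
T = 15.85 / 4.88 = 3.247951… → 3.248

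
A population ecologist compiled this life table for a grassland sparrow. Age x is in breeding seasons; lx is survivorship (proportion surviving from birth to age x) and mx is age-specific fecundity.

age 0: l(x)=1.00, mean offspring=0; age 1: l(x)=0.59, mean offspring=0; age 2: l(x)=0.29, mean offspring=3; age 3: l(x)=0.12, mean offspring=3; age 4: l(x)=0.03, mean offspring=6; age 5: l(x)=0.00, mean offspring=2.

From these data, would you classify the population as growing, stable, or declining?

growing

R0 = Σ lx·mx = 0 + 0 + 0.87 + 0.36 + 0.18 + 0 = 1.41
R0 > 1, so the population is growing.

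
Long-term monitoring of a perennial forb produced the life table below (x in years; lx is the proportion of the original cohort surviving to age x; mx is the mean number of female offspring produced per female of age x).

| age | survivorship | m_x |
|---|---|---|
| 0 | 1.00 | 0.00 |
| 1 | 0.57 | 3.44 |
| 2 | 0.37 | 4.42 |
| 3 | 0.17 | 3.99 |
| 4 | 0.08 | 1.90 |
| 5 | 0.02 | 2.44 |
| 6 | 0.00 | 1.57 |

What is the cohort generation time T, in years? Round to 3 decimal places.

lx·mx: 0, 1.9608, 1.6354, 0.6783, 0.152, 0.0488, 0 → R0 = 4.4753
x·lx·mx: 0, 1.9608, 3.2708, 2.0349, 0.608, 0.244, 0 → Σ = 8.1185
T = 8.1185 / 4.4753 = 1.814068… → 1.814

1.814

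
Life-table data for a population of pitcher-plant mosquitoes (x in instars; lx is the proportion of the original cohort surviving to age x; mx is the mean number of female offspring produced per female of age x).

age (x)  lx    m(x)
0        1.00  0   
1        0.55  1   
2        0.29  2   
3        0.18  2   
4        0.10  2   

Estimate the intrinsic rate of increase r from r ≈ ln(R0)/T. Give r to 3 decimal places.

R0 = Σ lx·mx = 0 + 0.55 + 0.58 + 0.36 + 0.2 = 1.69
Σ x·lx·mx = 3.59; T = 3.59/1.69 = 2.12426…
r ≈ ln(R0)/T = ln(1.69)/2.12426… = 0.24702… → 0.247

0.247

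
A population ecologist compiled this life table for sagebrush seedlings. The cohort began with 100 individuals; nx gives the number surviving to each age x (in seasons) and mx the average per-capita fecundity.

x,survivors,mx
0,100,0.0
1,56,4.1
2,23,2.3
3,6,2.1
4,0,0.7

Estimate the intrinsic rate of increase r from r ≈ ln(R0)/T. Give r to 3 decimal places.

0.856

lx = nx/n0 = nx/100: 1, 0.56, 0.23, 0.06, 0
R0 = Σ lx·mx = 0 + 2.296 + 0.529 + 0.126 + 0 = 2.951
Σ x·lx·mx = 3.732; T = 3.732/2.951 = 1.26466…
r ≈ ln(R0)/T = ln(2.951)/1.26466… = 0.85568… → 0.856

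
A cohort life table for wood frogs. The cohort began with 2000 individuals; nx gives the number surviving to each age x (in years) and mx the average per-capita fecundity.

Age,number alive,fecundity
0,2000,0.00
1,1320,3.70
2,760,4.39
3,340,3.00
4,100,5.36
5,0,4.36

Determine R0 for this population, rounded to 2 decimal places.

4.89

lx = nx/n0 = nx/2000: 1, 0.66, 0.38, 0.17, 0.05, 0
lx·mx by age: 0, 2.442, 1.6682, 0.51, 0.268, 0
R0 = Σ lx·mx = 4.8882 → 4.89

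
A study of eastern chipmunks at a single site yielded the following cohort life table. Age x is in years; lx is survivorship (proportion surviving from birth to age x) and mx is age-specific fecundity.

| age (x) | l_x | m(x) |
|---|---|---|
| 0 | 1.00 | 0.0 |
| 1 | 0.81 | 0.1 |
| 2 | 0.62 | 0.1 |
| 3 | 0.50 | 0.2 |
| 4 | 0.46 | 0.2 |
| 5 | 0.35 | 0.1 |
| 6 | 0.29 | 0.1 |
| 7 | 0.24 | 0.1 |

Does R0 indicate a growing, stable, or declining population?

declining

R0 = Σ lx·mx = 0 + 0.081 + 0.062 + 0.1 + 0.092 + 0.035 + 0.029 + 0.024 = 0.423
R0 < 1, so the population is declining.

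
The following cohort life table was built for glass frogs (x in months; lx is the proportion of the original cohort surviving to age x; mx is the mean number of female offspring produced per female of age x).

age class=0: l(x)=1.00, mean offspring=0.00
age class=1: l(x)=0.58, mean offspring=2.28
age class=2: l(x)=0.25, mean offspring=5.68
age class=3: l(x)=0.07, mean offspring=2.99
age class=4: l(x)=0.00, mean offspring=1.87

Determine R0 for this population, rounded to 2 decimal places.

2.95

lx·mx by age: 0, 1.3224, 1.42, 0.2093, 0
R0 = Σ lx·mx = 2.9517 → 2.95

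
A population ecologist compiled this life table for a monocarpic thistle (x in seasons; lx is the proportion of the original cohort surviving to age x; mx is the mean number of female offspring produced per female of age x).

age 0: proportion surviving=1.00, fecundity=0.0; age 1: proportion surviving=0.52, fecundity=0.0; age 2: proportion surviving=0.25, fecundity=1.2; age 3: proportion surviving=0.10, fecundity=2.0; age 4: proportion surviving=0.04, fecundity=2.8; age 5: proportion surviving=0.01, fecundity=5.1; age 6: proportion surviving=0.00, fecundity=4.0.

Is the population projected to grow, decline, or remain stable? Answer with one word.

R0 = Σ lx·mx = 0 + 0 + 0.3 + 0.2 + 0.112 + 0.051 + 0 = 0.663
R0 < 1, so the population is declining.

declining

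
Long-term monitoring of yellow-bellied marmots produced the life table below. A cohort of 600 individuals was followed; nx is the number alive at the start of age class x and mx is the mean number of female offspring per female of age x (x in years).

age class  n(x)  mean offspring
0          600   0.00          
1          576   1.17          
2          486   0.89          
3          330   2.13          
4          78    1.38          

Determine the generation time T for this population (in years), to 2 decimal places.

2.13

lx = nx/n0 = nx/600: 1, 0.96, 0.81, 0.55, 0.13
lx·mx: 0, 1.1232, 0.7209, 1.1715, 0.1794 → R0 = 3.195
x·lx·mx: 0, 1.1232, 1.4418, 3.5145, 0.7176 → Σ = 6.7971
T = 6.7971 / 3.195 = 2.127418… → 2.13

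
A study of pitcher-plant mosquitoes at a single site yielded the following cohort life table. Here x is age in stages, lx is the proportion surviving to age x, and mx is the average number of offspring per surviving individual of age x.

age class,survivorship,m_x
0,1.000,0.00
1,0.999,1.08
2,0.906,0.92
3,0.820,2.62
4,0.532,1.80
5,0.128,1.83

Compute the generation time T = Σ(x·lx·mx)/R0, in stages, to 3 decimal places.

lx·mx: 0, 1.07892, 0.83352, 2.1484, 0.9576, 0.23424 → R0 = 5.25268
x·lx·mx: 0, 1.07892, 1.66704, 6.4452, 3.8304, 1.1712 → Σ = 14.19276
T = 14.19276 / 5.25268 = 2.702004… → 2.702

2.702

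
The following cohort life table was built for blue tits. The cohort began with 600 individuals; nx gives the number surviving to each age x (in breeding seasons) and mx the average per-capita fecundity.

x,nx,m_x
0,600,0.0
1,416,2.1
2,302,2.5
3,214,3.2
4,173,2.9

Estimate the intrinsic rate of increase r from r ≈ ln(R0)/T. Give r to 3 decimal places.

lx = nx/n0 = nx/600: 1, 0.69333…, 0.50333…, 0.35667…, 0.28833…
R0 = Σ lx·mx = 0 + 1.456… + 1.25833… + 1.14133… + 0.83617… = 4.691833…
Σ x·lx·mx = 10.741333…; T = 10.741333…/4.691833… = 2.28937…
r ≈ ln(R0)/T = ln(4.691833…)/2.28937… = 0.67522… → 0.675

0.675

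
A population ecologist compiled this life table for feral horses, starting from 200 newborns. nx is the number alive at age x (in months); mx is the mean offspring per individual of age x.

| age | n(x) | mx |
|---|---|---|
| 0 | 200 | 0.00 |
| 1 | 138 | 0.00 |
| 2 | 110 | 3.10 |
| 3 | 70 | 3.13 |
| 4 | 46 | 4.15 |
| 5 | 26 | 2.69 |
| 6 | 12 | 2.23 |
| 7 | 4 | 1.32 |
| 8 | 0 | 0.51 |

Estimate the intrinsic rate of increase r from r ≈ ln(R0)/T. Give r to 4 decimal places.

0.4668

lx = nx/n0 = nx/200: 1, 0.69, 0.55, 0.35, 0.23, 0.13, 0.06, 0.02, 0
R0 = Σ lx·mx = 0 + 0 + 1.705 + 1.0955 + 0.9545 + 0.3497 + 0.1338 + 0.0264 + 0 = 4.2649
Σ x·lx·mx = 13.2506; T = 13.2506/4.2649 = 3.1069…
r ≈ ln(R0)/T = ln(4.2649)/3.1069… = 0.466839… → 0.4668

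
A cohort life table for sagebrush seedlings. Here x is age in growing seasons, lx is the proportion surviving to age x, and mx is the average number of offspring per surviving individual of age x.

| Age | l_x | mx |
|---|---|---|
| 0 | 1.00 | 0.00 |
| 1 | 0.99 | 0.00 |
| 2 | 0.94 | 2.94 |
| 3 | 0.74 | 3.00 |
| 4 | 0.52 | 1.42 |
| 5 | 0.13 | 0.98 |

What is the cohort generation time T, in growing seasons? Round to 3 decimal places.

2.697

lx·mx: 0, 0, 2.7636, 2.22, 0.7384, 0.1274 → R0 = 5.8494
x·lx·mx: 0, 0, 5.5272, 6.66, 2.9536, 0.637 → Σ = 15.7778
T = 15.7778 / 5.8494 = 2.697336… → 2.697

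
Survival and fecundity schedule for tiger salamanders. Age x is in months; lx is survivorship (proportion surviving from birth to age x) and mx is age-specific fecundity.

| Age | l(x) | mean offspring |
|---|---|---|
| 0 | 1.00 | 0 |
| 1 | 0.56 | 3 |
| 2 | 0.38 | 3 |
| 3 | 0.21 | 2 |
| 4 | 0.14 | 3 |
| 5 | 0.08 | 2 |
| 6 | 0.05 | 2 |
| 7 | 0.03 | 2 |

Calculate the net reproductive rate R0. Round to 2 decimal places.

lx·mx by age: 0, 1.68, 1.14, 0.42, 0.42, 0.16, 0.1, 0.06
R0 = Σ lx·mx = 3.98 → 3.98

3.98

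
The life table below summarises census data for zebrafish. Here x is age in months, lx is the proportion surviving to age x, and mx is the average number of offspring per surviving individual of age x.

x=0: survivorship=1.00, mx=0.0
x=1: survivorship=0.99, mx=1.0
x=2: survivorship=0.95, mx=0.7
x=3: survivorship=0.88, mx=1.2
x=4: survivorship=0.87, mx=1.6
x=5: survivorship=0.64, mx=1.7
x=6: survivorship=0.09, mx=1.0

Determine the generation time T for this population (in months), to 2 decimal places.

lx·mx: 0, 0.99, 0.665, 1.056, 1.392, 1.088, 0.09 → R0 = 5.281
x·lx·mx: 0, 0.99, 1.33, 3.168, 5.568, 5.44, 0.54 → Σ = 17.036
T = 17.036 / 5.281 = 3.225904… → 3.23

3.23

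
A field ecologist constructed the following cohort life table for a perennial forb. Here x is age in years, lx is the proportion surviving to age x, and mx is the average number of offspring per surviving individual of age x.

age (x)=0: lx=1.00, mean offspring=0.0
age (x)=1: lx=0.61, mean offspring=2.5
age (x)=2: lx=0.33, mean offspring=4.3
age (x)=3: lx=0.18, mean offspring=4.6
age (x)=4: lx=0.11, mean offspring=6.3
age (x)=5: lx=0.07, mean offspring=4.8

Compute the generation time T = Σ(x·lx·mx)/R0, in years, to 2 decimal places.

2.35

lx·mx: 0, 1.525, 1.419, 0.828, 0.693, 0.336 → R0 = 4.801
x·lx·mx: 0, 1.525, 2.838, 2.484, 2.772, 1.68 → Σ = 11.299
T = 11.299 / 4.801 = 2.353468… → 2.35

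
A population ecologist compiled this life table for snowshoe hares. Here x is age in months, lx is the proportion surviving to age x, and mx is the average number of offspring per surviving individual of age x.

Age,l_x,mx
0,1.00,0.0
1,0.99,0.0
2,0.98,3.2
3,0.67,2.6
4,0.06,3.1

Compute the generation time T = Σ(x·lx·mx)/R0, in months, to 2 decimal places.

2.42

lx·mx: 0, 0, 3.136, 1.742, 0.186 → R0 = 5.064
x·lx·mx: 0, 0, 6.272, 5.226, 0.744 → Σ = 12.242
T = 12.242 / 5.064 = 2.417457… → 2.42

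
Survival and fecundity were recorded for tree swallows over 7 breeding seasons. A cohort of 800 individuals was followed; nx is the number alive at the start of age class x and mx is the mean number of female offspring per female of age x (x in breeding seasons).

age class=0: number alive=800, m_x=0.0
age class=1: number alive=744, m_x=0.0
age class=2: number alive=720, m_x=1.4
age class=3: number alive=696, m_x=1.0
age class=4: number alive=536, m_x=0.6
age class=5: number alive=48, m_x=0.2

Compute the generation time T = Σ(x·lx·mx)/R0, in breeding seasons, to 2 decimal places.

lx = nx/n0 = nx/800: 1, 0.93, 0.9, 0.87, 0.67, 0.06
lx·mx: 0, 0, 1.26, 0.87, 0.402, 0.012 → R0 = 2.544
x·lx·mx: 0, 0, 2.52, 2.61, 1.608, 0.06 → Σ = 6.798
T = 6.798 / 2.544 = 2.67217… → 2.67

2.67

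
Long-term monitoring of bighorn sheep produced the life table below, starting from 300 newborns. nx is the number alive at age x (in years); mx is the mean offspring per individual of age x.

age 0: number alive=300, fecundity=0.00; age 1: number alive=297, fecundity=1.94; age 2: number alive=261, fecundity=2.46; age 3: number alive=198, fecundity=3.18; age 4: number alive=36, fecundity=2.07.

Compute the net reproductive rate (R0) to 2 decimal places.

lx = nx/n0 = nx/300: 1, 0.99, 0.87, 0.66, 0.12
lx·mx by age: 0, 1.9206, 2.1402, 2.0988, 0.2484
R0 = Σ lx·mx = 6.408 → 6.41

6.41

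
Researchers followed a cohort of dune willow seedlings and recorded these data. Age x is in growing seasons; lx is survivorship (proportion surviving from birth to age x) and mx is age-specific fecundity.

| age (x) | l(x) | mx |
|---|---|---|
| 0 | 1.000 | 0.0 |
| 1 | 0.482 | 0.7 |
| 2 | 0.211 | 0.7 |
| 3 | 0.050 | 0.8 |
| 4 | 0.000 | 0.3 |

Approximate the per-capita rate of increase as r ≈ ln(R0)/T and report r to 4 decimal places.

R0 = Σ lx·mx = 0 + 0.3374 + 0.1477 + 0.04 + 0 = 0.5251
Σ x·lx·mx = 0.7528; T = 0.7528/0.5251 = 1.43363…
r ≈ ln(R0)/T = ln(0.5251)/1.43363… = -0.449325… → -0.4493

-0.4493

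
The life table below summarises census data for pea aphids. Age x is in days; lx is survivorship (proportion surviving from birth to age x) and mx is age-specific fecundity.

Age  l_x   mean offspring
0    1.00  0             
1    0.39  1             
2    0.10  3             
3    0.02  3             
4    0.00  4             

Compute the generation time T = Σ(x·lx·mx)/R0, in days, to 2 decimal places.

lx·mx: 0, 0.39, 0.3, 0.06, 0 → R0 = 0.75
x·lx·mx: 0, 0.39, 0.6, 0.18, 0 → Σ = 1.17
T = 1.17 / 0.75 = 1.56 → 1.56

1.56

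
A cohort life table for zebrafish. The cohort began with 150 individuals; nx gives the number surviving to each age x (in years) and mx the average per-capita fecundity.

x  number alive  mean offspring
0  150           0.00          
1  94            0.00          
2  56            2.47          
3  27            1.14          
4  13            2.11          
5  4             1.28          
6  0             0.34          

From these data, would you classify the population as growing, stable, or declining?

lx = nx/n0 = nx/150: 1, 0.62667…, 0.37333…, 0.18, 0.08667…, 0.02667…, 0
R0 = Σ lx·mx = 0 + 0 + 0.922133… + 0.2052 + 0.182867… + 0.034133… + 0 = 1.344333…
R0 > 1, so the population is growing.

growing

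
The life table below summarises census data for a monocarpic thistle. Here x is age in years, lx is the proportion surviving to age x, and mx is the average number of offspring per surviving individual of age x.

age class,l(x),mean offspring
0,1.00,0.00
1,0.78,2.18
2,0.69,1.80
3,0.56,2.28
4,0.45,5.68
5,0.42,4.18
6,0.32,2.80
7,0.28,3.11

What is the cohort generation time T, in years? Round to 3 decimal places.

lx·mx: 0, 1.7004, 1.242, 1.2768, 2.556, 1.7556, 0.896, 0.8708 → R0 = 10.2976
x·lx·mx: 0, 1.7004, 2.484, 3.8304, 10.224, 8.778, 5.376, 6.0956 → Σ = 38.4884
T = 38.4884 / 10.2976 = 3.737609… → 3.738

3.738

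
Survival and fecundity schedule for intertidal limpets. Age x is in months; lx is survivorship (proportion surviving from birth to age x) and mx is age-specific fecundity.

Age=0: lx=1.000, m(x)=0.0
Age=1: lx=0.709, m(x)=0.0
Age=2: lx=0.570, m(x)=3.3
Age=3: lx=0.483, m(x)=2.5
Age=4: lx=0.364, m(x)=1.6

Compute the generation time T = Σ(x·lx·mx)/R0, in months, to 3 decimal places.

2.646

lx·mx: 0, 0, 1.881, 1.2075, 0.5824 → R0 = 3.6709
x·lx·mx: 0, 0, 3.762, 3.6225, 2.3296 → Σ = 9.7141
T = 9.7141 / 3.6709 = 2.646245… → 2.646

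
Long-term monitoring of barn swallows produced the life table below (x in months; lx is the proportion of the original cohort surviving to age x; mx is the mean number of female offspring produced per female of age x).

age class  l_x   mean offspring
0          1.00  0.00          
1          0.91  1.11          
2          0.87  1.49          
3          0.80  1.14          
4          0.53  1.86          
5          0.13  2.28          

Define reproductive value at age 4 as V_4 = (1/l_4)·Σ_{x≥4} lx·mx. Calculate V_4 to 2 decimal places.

lx·mx for x ≥ 4: 0.9858, 0.2964 → sum = 1.2822
V_4 = 1.2822 / l_4 = 1.2822 / 0.53 = 2.419245… → 2.42

2.42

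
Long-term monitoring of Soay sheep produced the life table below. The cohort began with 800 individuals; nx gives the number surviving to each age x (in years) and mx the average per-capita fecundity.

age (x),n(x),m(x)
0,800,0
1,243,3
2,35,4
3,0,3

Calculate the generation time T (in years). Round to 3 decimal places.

lx = nx/n0 = nx/800: 1, 0.30375, 0.04375, 0
lx·mx: 0, 0.91125, 0.175, 0 → R0 = 1.08625
x·lx·mx: 0, 0.91125, 0.35, 0 → Σ = 1.26125
T = 1.26125 / 1.08625 = 1.161105… → 1.161

1.161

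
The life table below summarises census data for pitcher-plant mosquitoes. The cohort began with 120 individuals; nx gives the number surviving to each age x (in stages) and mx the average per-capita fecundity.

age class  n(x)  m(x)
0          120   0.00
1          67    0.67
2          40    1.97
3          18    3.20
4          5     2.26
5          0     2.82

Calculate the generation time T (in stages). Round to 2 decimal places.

lx = nx/n0 = nx/120: 1, 0.55833…, 0.33333…, 0.15, 0.04167…, 0
lx·mx: 0, 0.374083…, 0.656667…, 0.48, 0.094167…, 0 → R0 = 1.604917…
x·lx·mx: 0, 0.374083…, 1.313333…, 1.44, 0.376667…, 0 → Σ = 3.504083…
T = 3.504083… / 1.604917… = 2.183343… → 2.18

2.18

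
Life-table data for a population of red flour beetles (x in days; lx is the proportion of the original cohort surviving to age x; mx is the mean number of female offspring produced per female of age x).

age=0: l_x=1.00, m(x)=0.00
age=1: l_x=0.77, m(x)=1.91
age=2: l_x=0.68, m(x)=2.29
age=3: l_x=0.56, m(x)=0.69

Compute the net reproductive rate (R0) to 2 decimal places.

lx·mx by age: 0, 1.4707, 1.5572, 0.3864
R0 = Σ lx·mx = 3.4143 → 3.41

3.41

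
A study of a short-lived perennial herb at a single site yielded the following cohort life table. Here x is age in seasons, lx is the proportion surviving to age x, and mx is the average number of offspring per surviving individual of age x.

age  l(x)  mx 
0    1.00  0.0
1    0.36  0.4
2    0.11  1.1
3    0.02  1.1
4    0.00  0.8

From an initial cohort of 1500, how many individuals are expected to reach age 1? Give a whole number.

540

Expected survivors = N0 · l_1 = 1500 × 0.36 = 540 → 540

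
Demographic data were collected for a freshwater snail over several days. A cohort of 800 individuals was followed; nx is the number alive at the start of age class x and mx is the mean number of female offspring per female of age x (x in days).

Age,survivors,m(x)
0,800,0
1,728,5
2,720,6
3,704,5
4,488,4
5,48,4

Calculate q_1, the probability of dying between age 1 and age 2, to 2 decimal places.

0.01

lx = nx/n0 = nx/800: 1, 0.91, 0.9, 0.88, 0.61, 0.06
q_1 = (l_1 − l_2) / l_1 = (0.91 − 0.9) / 0.91
     = 0.01 / 0.91 = 0.010989… → 0.01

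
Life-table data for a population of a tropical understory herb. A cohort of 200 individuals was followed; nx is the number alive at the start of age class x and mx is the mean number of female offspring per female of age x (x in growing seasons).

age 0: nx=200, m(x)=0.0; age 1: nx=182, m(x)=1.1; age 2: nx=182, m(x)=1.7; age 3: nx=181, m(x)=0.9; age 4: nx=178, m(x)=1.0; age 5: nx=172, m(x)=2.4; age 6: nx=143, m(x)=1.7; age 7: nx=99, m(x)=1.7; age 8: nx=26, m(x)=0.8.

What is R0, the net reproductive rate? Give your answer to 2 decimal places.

lx = nx/n0 = nx/200: 1, 0.91, 0.91, 0.905, 0.89, 0.86, 0.715, 0.495, 0.13
lx·mx by age: 0, 1.001, 1.547, 0.8145, 0.89, 2.064, 1.2155, 0.8415, 0.104
R0 = Σ lx·mx = 8.4775 → 8.48

8.48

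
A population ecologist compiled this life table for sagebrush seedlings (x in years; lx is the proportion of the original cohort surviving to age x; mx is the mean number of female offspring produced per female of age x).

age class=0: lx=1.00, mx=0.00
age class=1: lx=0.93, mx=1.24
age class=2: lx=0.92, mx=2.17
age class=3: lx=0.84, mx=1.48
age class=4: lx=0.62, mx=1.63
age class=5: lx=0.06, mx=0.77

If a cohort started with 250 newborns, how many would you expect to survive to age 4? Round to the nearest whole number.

Expected survivors = N0 · l_4 = 250 × 0.62 = 155 → 155

155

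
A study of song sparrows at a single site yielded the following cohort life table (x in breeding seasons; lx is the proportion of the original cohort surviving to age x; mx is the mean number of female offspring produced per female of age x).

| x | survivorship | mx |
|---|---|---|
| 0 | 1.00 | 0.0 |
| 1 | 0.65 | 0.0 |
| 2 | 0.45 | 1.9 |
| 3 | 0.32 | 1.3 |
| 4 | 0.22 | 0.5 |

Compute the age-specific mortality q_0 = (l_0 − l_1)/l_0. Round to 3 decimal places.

q_0 = (l_0 − l_1) / l_0 = (1 − 0.65) / 1
     = 0.35 / 1 = 0.35 → 0.350

0.350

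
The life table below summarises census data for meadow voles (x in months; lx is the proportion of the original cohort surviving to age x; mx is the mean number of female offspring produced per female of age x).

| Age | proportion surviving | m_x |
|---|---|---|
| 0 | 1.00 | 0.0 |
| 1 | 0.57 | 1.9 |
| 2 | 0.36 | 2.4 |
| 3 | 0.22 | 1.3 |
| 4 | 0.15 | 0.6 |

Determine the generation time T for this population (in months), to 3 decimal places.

1.734

lx·mx: 0, 1.083, 0.864, 0.286, 0.09 → R0 = 2.323
x·lx·mx: 0, 1.083, 1.728, 0.858, 0.36 → Σ = 4.029
T = 4.029 / 2.323 = 1.734395… → 1.734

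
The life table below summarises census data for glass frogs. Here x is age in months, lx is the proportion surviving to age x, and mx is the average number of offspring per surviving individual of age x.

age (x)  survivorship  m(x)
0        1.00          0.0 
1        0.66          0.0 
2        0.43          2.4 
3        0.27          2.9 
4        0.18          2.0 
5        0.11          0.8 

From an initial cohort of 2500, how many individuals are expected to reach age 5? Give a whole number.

Expected survivors = N0 · l_5 = 2500 × 0.11 = 275 → 275

275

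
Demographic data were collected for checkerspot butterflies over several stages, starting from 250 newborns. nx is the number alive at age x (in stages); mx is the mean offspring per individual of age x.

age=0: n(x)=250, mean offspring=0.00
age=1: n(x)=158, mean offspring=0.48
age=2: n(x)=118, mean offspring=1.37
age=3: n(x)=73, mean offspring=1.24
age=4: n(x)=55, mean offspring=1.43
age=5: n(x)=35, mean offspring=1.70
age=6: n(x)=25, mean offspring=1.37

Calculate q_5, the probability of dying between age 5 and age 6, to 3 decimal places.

lx = nx/n0 = nx/250: 1, 0.632, 0.472, 0.292, 0.22, 0.14, 0.1
q_5 = (l_5 − l_6) / l_5 = (0.14 − 0.1) / 0.14
     = 0.04 / 0.14 = 0.285714… → 0.286

0.286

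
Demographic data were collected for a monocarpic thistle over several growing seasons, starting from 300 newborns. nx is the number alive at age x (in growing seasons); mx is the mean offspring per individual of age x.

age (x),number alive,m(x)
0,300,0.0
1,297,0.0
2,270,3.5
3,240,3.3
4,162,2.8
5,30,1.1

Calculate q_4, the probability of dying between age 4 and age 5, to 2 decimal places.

0.81

lx = nx/n0 = nx/300: 1, 0.99, 0.9, 0.8, 0.54, 0.1
q_4 = (l_4 − l_5) / l_4 = (0.54 − 0.1) / 0.54
     = 0.44 / 0.54 = 0.814815… → 0.81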